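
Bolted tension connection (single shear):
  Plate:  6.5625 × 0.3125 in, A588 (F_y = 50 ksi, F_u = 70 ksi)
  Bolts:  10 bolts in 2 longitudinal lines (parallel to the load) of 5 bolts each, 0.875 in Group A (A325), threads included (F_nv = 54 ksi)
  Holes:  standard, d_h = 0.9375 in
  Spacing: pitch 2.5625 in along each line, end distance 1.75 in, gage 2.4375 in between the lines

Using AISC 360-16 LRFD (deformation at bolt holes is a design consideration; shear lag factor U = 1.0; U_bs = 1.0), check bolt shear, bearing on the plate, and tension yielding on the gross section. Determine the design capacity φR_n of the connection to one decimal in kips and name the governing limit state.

Bolt shear: A_b = π(0.875)²/4 = 0.60132 in². φR_n = 0.75 × 54 × 0.60132 × 10 × 1 = 243.5 kips.
Bearing (0.3125 in plate, F_u = 70 ksi): end bolts L_c = 1.75 − 0.9375/2 = 1.28125, R_n = min(1.2×1.28125×0.3125×70, 2.4×0.875×0.3125×70) = 33.633 kips/bolt; interior L_c = 2.5625 − 0.9375 = 1.625, R_n = 42.656 kips/bolt. φR_n = 0.75 × (2×33.633 + 8×42.656) = 306.4 kips.
Tension yield (gross): A_g = 6.5625×0.3125 = 2.0508 in². φR_n = 0.90 × 50 × 2.0508 = 92.3 kips.
Governing: min(243.5, 306.4, 92.3) = 92.3 kips → gross-section yield.

92.3 kips (gross-section yield governs)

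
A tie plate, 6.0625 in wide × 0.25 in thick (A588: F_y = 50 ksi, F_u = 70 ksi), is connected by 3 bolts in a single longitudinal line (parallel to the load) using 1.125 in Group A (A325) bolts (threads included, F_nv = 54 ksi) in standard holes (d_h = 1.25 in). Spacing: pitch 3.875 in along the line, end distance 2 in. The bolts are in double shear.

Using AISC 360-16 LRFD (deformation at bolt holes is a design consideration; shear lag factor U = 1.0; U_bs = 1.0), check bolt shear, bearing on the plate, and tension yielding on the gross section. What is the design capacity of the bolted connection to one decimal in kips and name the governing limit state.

68.2 kips (gross-section yield governs)

Bolt shear: A_b = π(1.125)²/4 = 0.99402 in². φR_n = 0.75 × 54 × 0.99402 × 3 × 2 = 241.5 kips.
Bearing (0.25 in plate, F_u = 70 ksi): end bolts L_c = 2 − 1.25/2 = 1.375, R_n = min(1.2×1.375×0.25×70, 2.4×1.125×0.25×70) = 28.875 kips/bolt; interior L_c = 3.875 − 1.25 = 2.625, R_n = 47.25 kips/bolt. φR_n = 0.75 × (1×28.875 + 2×47.25) = 92.5 kips.
Tension yield (gross): A_g = 6.0625×0.25 = 1.5156 in². φR_n = 0.90 × 50 × 1.5156 = 68.2 kips.
Governing: min(241.5, 92.5, 68.2) = 68.2 kips → gross-section yield.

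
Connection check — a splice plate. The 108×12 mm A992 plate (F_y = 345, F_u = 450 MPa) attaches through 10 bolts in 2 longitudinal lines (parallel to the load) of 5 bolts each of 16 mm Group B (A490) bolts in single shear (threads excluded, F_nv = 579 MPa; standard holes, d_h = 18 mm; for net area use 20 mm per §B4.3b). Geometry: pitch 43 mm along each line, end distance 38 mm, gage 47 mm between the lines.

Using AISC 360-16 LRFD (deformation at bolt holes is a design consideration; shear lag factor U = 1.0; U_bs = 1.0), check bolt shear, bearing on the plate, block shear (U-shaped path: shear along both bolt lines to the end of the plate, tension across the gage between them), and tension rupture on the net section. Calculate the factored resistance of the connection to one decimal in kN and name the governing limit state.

275.4 kN (net-section rupture governs)

Bolt shear: A_b = π(16)²/4 = 201.06 mm². φR_n = 0.75 × 579 × 201.06 × 10 × 1 = 873.1 kN.
Bearing (12 mm plate, F_u = 450 MPa): end bolts L_c = 38 − 18/2 = 29, R_n = min(1.2×29×12×450, 2.4×16×12×450) = 187.92 kN/bolt; interior L_c = 43 − 18 = 25, R_n = 162 kN/bolt. φR_n = 0.75 × (2×187.92 + 8×162) = 1253.9 kN.
Block shear: shear path 2×[38+4×43] = 2×210 mm, A_gv = 5040, A_nv = 2×(210 − 4.5×20)×12 = 2880 mm²; tension across gage: (47 − 1×20)×12 = 324 mm². R_n = min(0.6×450×2880, 0.6×345×5040) + 1.0×450×324 = min(777.6, 1043.3) + 145.8 = 923.4 kN. φR_n = 0.75 × 923.4 = 692.6 kN.
Tension rupture (net): A_n = (108 − 2×20)×12 = 816 mm² (U = 1.0, A_e = A_n). φR_n = 0.75 × 450 × 816 = 275.4 kN.
Governing: min(873.1, 1253.9, 692.6, 275.4) = 275.4 kN → net-section rupture.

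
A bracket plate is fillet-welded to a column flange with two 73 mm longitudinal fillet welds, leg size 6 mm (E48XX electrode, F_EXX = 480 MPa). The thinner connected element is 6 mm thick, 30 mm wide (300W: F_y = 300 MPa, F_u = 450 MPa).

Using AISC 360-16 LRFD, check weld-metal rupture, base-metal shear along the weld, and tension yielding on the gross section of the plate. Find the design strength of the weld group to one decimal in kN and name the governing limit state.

48.6 kN (gross-section yield governs)

Weld metal: throat = 0.707×6 = 4.242 mm, L = 2×73 = 146 mm. φR_n = 0.75 × 0.6 × 480 × 4.242 × 146 = 133.8 kN.
Base metal shear (6 mm plate): yield φR_n = 1.0×0.6×300×6×146 = 157.7 kN; rupture φR_n = 0.75×0.6×450×6×146 = 177.4 kN; take 157.7 kN (yield).
Tension yield (gross): A_g = 30×6 = 180 mm². φR_n = 0.90 × 300 × 180 = 48.6 kN.
Governing: min(133.8, 157.7, 48.6) = 48.6 kN → gross-section yield.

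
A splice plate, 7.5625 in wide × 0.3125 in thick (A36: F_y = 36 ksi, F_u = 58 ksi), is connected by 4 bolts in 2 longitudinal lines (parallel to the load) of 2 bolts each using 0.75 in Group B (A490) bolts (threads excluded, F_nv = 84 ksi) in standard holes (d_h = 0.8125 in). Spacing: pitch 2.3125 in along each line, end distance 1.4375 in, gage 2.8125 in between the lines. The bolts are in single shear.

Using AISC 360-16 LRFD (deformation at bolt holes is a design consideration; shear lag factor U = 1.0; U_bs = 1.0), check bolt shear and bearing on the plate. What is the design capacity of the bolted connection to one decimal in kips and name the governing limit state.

82.6 kips (bearing governs)

Bolt shear: A_b = π(0.75)²/4 = 0.44179 in². φR_n = 0.75 × 84 × 0.44179 × 4 × 1 = 111.3 kips.
Bearing (0.3125 in plate, F_u = 58 ksi): end bolts L_c = 1.4375 − 0.8125/2 = 1.03125, R_n = min(1.2×1.03125×0.3125×58, 2.4×0.75×0.3125×58) = 22.43 kips/bolt; interior L_c = 2.3125 − 0.8125 = 1.5, R_n = 32.625 kips/bolt. φR_n = 0.75 × (2×22.43 + 2×32.625) = 82.6 kips.
Governing: min(111.3, 82.6) = 82.6 kips → bearing.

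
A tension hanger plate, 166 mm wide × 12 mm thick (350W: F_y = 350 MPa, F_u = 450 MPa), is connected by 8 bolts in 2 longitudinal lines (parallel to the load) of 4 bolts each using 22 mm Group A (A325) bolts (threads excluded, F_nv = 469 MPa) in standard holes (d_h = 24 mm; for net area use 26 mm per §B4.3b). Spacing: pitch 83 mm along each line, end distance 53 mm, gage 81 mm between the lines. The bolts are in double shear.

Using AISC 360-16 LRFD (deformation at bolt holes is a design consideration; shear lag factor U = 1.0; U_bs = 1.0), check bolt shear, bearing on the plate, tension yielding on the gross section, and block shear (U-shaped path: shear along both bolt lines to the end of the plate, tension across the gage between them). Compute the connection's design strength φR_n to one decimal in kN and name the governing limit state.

627.5 kN (gross-section yield governs)

Bolt shear: A_b = π(22)²/4 = 380.13 mm². φR_n = 0.75 × 469 × 380.13 × 8 × 2 = 2139.4 kN.
Bearing (12 mm plate, F_u = 450 MPa): end bolts L_c = 53 − 24/2 = 41, R_n = min(1.2×41×12×450, 2.4×22×12×450) = 265.68 kN/bolt; interior L_c = 83 − 24 = 59, R_n = 285.12 kN/bolt. φR_n = 0.75 × (2×265.68 + 6×285.12) = 1681.6 kN.
Tension yield (gross): A_g = 166×12 = 1992 mm². φR_n = 0.90 × 350 × 1992 = 627.5 kN.
Block shear: shear path 2×[53+3×83] = 2×302 mm, A_gv = 7248, A_nv = 2×(302 − 3.5×26)×12 = 5064 mm²; tension across gage: (81 − 1×26)×12 = 660 mm². R_n = min(0.6×450×5064, 0.6×350×7248) + 1.0×450×660 = min(1367.3, 1522.1) + 297 = 1664.3 kN. φR_n = 0.75 × 1664.3 = 1248.2 kN.
Governing: min(2139.4, 1681.6, 627.5, 1248.2) = 627.5 kN → gross-section yield.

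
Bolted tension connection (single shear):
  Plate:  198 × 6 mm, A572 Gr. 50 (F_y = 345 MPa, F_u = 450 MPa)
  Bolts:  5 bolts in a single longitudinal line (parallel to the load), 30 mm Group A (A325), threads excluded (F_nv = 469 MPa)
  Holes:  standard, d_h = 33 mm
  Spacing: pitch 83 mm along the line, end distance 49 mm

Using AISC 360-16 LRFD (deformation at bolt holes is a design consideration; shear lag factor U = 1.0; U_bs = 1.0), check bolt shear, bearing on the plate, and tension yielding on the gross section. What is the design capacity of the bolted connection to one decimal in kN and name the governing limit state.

Bolt shear: A_b = π(30)²/4 = 706.86 mm². φR_n = 0.75 × 469 × 706.86 × 5 × 1 = 1243.2 kN.
Bearing (6 mm plate, F_u = 450 MPa): end bolts L_c = 49 − 33/2 = 32.5, R_n = min(1.2×32.5×6×450, 2.4×30×6×450) = 105.3 kN/bolt; interior L_c = 83 − 33 = 50, R_n = 162 kN/bolt. φR_n = 0.75 × (1×105.3 + 4×162) = 565.0 kN.
Tension yield (gross): A_g = 198×6 = 1188 mm². φR_n = 0.90 × 345 × 1188 = 368.9 kN.
Governing: min(1243.2, 565.0, 368.9) = 368.9 kN → gross-section yield.

368.9 kN (gross-section yield governs)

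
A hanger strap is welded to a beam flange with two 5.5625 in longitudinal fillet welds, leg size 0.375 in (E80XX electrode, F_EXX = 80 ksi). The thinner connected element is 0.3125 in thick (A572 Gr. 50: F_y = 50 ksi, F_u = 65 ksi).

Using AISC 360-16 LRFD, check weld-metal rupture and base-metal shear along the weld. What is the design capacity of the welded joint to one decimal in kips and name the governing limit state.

101.7 kips (base-metal shear governs)

Weld metal: throat = 0.707×0.375 = 0.26513 in, L = 2×5.5625 = 11.125 in. φR_n = 0.75 × 0.6 × 80 × 0.26513 × 11.125 = 106.2 kips.
Base metal shear (0.3125 in plate): yield φR_n = 1.0×0.6×50×0.3125×11.125 = 104.3 kips; rupture φR_n = 0.75×0.6×65×0.3125×11.125 = 101.7 kips; take 101.7 kips (rupture).
Governing: min(106.2, 101.7) = 101.7 kips → base-metal shear.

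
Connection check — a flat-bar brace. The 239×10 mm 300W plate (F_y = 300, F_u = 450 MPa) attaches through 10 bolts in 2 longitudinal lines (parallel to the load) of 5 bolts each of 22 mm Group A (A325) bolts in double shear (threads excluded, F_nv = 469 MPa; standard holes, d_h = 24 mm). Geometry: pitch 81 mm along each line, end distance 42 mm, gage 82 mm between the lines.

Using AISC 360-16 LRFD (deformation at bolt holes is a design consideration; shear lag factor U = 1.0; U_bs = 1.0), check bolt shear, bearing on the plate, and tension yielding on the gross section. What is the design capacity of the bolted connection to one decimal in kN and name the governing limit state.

645.3 kN (gross-section yield governs)

Bolt shear: A_b = π(22)²/4 = 380.13 mm². φR_n = 0.75 × 469 × 380.13 × 10 × 2 = 2674.2 kN.
Bearing (10 mm plate, F_u = 450 MPa): end bolts L_c = 42 − 24/2 = 30, R_n = min(1.2×30×10×450, 2.4×22×10×450) = 162 kN/bolt; interior L_c = 81 − 24 = 57, R_n = 237.6 kN/bolt. φR_n = 0.75 × (2×162 + 8×237.6) = 1668.6 kN.
Tension yield (gross): A_g = 239×10 = 2390 mm². φR_n = 0.90 × 300 × 2390 = 645.3 kN.
Governing: min(2674.2, 1668.6, 645.3) = 645.3 kN → gross-section yield.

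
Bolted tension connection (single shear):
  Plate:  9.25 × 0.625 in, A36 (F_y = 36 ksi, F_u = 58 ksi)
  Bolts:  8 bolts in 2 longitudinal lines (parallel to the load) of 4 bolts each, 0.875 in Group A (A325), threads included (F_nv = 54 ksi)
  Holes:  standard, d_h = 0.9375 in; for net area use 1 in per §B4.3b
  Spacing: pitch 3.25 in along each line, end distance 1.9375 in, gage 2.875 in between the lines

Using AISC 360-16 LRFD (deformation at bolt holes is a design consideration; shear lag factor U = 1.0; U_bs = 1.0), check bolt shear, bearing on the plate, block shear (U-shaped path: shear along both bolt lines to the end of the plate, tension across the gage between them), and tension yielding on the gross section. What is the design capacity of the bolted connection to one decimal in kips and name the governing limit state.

Bolt shear: A_b = π(0.875)²/4 = 0.60132 in². φR_n = 0.75 × 54 × 0.60132 × 8 × 1 = 194.8 kips.
Bearing (0.625 in plate, F_u = 58 ksi): end bolts L_c = 1.9375 − 0.9375/2 = 1.46875, R_n = min(1.2×1.46875×0.625×58, 2.4×0.875×0.625×58) = 63.891 kips/bolt; interior L_c = 3.25 − 0.9375 = 2.3125, R_n = 76.125 kips/bolt. φR_n = 0.75 × (2×63.891 + 6×76.125) = 438.4 kips.
Block shear: shear path 2×[1.9375+3×3.25] = 2×11.6875 in, A_gv = 14.609, A_nv = 2×(11.6875 − 3.5×1)×0.625 = 10.234 in²; tension across gage: (2.875 − 1×1)×0.625 = 1.1719 in². R_n = min(0.6×58×10.234, 0.6×36×14.609) + 1.0×58×1.1719 = min(356.14, 315.55) + 67.97 = 383.52 kips. φR_n = 0.75 × 383.52 = 287.6 kips.
Tension yield (gross): A_g = 9.25×0.625 = 5.7813 in². φR_n = 0.90 × 36 × 5.7813 = 187.3 kips.
Governing: min(194.8, 438.4, 287.6, 187.3) = 187.3 kips → gross-section yield.

187.3 kips (gross-section yield governs)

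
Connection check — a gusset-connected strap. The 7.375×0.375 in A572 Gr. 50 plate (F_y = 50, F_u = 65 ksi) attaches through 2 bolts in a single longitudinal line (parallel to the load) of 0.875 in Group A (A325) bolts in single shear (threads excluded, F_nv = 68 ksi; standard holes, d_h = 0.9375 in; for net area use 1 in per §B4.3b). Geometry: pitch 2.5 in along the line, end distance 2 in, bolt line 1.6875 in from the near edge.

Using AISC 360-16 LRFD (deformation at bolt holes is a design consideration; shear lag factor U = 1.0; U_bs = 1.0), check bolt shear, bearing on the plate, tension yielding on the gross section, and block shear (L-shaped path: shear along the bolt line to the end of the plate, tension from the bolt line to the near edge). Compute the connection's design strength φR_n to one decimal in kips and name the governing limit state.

Bolt shear: A_b = π(0.875)²/4 = 0.60132 in². φR_n = 0.75 × 68 × 0.60132 × 2 × 1 = 61.3 kips.
Bearing (0.375 in plate, F_u = 65 ksi): end bolts L_c = 2 − 0.9375/2 = 1.53125, R_n = min(1.2×1.53125×0.375×65, 2.4×0.875×0.375×65) = 44.789 kips/bolt; interior L_c = 2.5 − 0.9375 = 1.5625, R_n = 45.703 kips/bolt. φR_n = 0.75 × (1×44.789 + 1×45.703) = 67.9 kips.
Tension yield (gross): A_g = 7.375×0.375 = 2.7656 in². φR_n = 0.90 × 50 × 2.7656 = 124.5 kips.
Block shear: shear path 1×[2+1×2.5] = 1×4.5 in, A_gv = 1.6875, A_nv = 1×(4.5 − 1.5×1)×0.375 = 1.125 in²; tension to near edge: (1.6875 − 0.5×1)×0.375 = 0.44531 in². R_n = min(0.6×65×1.125, 0.6×50×1.6875) + 1.0×65×0.44531 = min(43.875, 50.625) + 28.945 = 72.82 kips. φR_n = 0.75 × 72.82 = 54.6 kips.
Governing: min(61.3, 67.9, 124.5, 54.6) = 54.6 kips → block shear.

54.6 kips (block shear governs)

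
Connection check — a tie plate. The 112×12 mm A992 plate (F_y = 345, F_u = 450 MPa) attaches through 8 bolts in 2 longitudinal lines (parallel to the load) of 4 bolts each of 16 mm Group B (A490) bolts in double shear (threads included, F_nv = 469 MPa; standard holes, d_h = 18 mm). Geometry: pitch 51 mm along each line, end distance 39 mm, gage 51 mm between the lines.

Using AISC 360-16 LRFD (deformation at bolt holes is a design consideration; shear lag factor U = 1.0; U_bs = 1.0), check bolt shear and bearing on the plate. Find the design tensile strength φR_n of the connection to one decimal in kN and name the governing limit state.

1131.6 kN (bolt shear governs)

Bolt shear: A_b = π(16)²/4 = 201.06 mm². φR_n = 0.75 × 469 × 201.06 × 8 × 2 = 1131.6 kN.
Bearing (12 mm plate, F_u = 450 MPa): end bolts L_c = 39 − 18/2 = 30, R_n = min(1.2×30×12×450, 2.4×16×12×450) = 194.4 kN/bolt; interior L_c = 51 − 18 = 33, R_n = 207.36 kN/bolt. φR_n = 0.75 × (2×194.4 + 6×207.36) = 1224.7 kN.
Governing: min(1131.6, 1224.7) = 1131.6 kN → bolt shear.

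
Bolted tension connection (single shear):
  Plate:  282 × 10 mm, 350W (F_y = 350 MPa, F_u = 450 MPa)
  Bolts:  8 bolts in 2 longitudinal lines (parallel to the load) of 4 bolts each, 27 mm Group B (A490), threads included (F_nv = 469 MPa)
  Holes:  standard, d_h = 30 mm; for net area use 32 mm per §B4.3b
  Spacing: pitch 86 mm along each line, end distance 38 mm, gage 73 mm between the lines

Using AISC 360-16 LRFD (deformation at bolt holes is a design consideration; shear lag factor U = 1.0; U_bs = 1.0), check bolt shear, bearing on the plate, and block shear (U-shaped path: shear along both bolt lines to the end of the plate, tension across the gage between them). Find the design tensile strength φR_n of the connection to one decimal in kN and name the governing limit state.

883.6 kN (block shear governs)

Bolt shear: A_b = π(27)²/4 = 572.56 mm². φR_n = 0.75 × 469 × 572.56 × 8 × 1 = 1611.2 kN.
Bearing (10 mm plate, F_u = 450 MPa): end bolts L_c = 38 − 30/2 = 23, R_n = min(1.2×23×10×450, 2.4×27×10×450) = 124.2 kN/bolt; interior L_c = 86 − 30 = 56, R_n = 291.6 kN/bolt. φR_n = 0.75 × (2×124.2 + 6×291.6) = 1498.5 kN.
Block shear: shear path 2×[38+3×86] = 2×296 mm, A_gv = 5920, A_nv = 2×(296 − 3.5×32)×10 = 3680 mm²; tension across gage: (73 − 1×32)×10 = 410 mm². R_n = min(0.6×450×3680, 0.6×350×5920) + 1.0×450×410 = min(993.6, 1243.2) + 184.5 = 1178.1 kN. φR_n = 0.75 × 1178.1 = 883.6 kN.
Governing: min(1611.2, 1498.5, 883.6) = 883.6 kN → block shear.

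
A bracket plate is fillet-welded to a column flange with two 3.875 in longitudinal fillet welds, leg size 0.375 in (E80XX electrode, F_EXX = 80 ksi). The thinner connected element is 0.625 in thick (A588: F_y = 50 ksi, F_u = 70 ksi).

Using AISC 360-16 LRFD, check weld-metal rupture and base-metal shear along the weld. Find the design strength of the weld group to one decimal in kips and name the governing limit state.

74.0 kips (weld metal governs)

Weld metal: throat = 0.707×0.375 = 0.26513 in, L = 2×3.875 = 7.75 in. φR_n = 0.75 × 0.6 × 80 × 0.26513 × 7.75 = 74.0 kips.
Base metal shear (0.625 in plate): yield φR_n = 1.0×0.6×50×0.625×7.75 = 145.3 kips; rupture φR_n = 0.75×0.6×70×0.625×7.75 = 152.6 kips; take 145.3 kips (yield).
Governing: min(74.0, 145.3) = 74.0 kips → weld metal.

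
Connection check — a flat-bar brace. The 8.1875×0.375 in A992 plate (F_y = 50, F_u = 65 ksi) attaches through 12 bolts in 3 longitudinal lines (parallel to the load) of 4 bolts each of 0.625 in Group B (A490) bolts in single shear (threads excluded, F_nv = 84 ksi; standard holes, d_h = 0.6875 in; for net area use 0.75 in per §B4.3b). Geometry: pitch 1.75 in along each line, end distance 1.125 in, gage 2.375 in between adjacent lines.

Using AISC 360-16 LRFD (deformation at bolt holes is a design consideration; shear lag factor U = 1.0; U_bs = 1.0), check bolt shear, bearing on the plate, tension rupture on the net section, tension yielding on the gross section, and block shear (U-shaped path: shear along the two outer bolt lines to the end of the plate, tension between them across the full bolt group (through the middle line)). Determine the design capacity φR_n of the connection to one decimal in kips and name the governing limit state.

Bolt shear: A_b = π(0.625)²/4 = 0.3068 in². φR_n = 0.75 × 84 × 0.3068 × 12 × 1 = 231.9 kips.
Bearing (0.375 in plate, F_u = 65 ksi): end bolts L_c = 1.125 − 0.6875/2 = 0.78125, R_n = min(1.2×0.78125×0.375×65, 2.4×0.625×0.375×65) = 22.852 kips/bolt; interior L_c = 1.75 − 0.6875 = 1.0625, R_n = 31.078 kips/bolt. φR_n = 0.75 × (3×22.852 + 9×31.078) = 261.2 kips.
Tension rupture (net): A_n = (8.1875 − 3×0.75)×0.375 = 2.2266 in² (U = 1.0, A_e = A_n). φR_n = 0.75 × 65 × 2.2266 = 108.5 kips.
Tension yield (gross): A_g = 8.1875×0.375 = 3.0703 in². φR_n = 0.90 × 50 × 3.0703 = 138.2 kips.
Block shear: shear path 2×[1.125+3×1.75] = 2×6.375 in, A_gv = 4.7813, A_nv = 2×(6.375 − 3.5×0.75)×0.375 = 2.8125 in²; tension across gage: (4.75 − 2×0.75)×0.375 = 1.2188 in². R_n = min(0.6×65×2.8125, 0.6×50×4.7813) + 1.0×65×1.2188 = min(109.69, 143.44) + 79.222 = 188.91 kips. φR_n = 0.75 × 188.91 = 141.7 kips.
Governing: min(231.9, 261.2, 108.5, 138.2, 141.7) = 108.5 kips → net-section rupture.

108.5 kips (net-section rupture governs)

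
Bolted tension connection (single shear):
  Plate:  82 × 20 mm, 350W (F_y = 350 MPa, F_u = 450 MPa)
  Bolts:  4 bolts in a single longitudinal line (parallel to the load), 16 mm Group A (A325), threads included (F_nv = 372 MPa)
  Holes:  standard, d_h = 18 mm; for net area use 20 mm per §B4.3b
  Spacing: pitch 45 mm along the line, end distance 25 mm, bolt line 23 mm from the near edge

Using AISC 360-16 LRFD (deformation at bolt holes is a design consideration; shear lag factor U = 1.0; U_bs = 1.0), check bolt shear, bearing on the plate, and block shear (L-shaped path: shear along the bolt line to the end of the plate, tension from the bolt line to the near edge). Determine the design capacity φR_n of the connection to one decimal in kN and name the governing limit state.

224.4 kN (bolt shear governs)

Bolt shear: A_b = π(16)²/4 = 201.06 mm². φR_n = 0.75 × 372 × 201.06 × 4 × 1 = 224.4 kN.
Bearing (20 mm plate, F_u = 450 MPa): end bolts L_c = 25 − 18/2 = 16, R_n = min(1.2×16×20×450, 2.4×16×20×450) = 172.8 kN/bolt; interior L_c = 45 − 18 = 27, R_n = 291.6 kN/bolt. φR_n = 0.75 × (1×172.8 + 3×291.6) = 785.7 kN.
Block shear: shear path 1×[25+3×45] = 1×160 mm, A_gv = 3200, A_nv = 1×(160 − 3.5×20)×20 = 1800 mm²; tension to near edge: (23 − 0.5×20)×20 = 260 mm². R_n = min(0.6×450×1800, 0.6×350×3200) + 1.0×450×260 = min(486, 672) + 117 = 603 kN. φR_n = 0.75 × 603 = 452.3 kN.
Governing: min(224.4, 785.7, 452.3) = 224.4 kN → bolt shear.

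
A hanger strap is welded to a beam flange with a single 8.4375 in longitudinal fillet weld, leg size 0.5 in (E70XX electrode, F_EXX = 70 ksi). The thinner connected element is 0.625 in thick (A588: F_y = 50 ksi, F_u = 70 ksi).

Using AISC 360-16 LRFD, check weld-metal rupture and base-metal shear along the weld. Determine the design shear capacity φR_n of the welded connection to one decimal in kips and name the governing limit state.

94.0 kips (weld metal governs)

Weld metal: throat = 0.707×0.5 = 0.3535 in, L = 8.4375 in. φR_n = 0.75 × 0.6 × 70 × 0.3535 × 8.4375 = 94.0 kips.
Base metal shear (0.625 in plate): yield φR_n = 1.0×0.6×50×0.625×8.4375 = 158.2 kips; rupture φR_n = 0.75×0.6×70×0.625×8.4375 = 166.1 kips; take 158.2 kips (yield).
Governing: min(94.0, 158.2) = 94.0 kips → weld metal.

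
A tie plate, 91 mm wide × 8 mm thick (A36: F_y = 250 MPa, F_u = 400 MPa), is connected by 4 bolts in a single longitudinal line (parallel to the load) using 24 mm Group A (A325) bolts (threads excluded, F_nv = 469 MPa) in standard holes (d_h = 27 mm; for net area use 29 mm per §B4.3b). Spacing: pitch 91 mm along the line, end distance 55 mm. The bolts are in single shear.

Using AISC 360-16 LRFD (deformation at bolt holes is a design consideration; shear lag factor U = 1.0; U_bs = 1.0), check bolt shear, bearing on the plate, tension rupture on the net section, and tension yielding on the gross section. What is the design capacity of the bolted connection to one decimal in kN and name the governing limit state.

Bolt shear: A_b = π(24)²/4 = 452.39 mm². φR_n = 0.75 × 469 × 452.39 × 4 × 1 = 636.5 kN.
Bearing (8 mm plate, F_u = 400 MPa): end bolts L_c = 55 − 27/2 = 41.5, R_n = min(1.2×41.5×8×400, 2.4×24×8×400) = 159.36 kN/bolt; interior L_c = 91 − 27 = 64, R_n = 184.32 kN/bolt. φR_n = 0.75 × (1×159.36 + 3×184.32) = 534.2 kN.
Tension rupture (net): A_n = (91 − 1×29)×8 = 496 mm² (U = 1.0, A_e = A_n). φR_n = 0.75 × 400 × 496 = 148.8 kN.
Tension yield (gross): A_g = 91×8 = 728 mm². φR_n = 0.90 × 250 × 728 = 163.8 kN.
Governing: min(636.5, 534.2, 148.8, 163.8) = 148.8 kN → net-section rupture.

148.8 kN (net-section rupture governs)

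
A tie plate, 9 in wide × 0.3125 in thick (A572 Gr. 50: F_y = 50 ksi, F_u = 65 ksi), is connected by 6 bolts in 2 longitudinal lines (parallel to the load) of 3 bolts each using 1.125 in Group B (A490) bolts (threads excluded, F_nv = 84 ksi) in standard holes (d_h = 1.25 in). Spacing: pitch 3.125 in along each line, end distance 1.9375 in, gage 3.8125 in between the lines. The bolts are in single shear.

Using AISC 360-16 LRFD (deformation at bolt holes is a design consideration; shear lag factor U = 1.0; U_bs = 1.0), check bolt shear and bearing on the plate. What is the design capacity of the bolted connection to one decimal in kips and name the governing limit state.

185.1 kips (bearing governs)

Bolt shear: A_b = π(1.125)²/4 = 0.99402 in². φR_n = 0.75 × 84 × 0.99402 × 6 × 1 = 375.7 kips.
Bearing (0.3125 in plate, F_u = 65 ksi): end bolts L_c = 1.9375 − 1.25/2 = 1.3125, R_n = min(1.2×1.3125×0.3125×65, 2.4×1.125×0.3125×65) = 31.992 kips/bolt; interior L_c = 3.125 − 1.25 = 1.875, R_n = 45.703 kips/bolt. φR_n = 0.75 × (2×31.992 + 4×45.703) = 185.1 kips.
Governing: min(375.7, 185.1) = 185.1 kips → bearing.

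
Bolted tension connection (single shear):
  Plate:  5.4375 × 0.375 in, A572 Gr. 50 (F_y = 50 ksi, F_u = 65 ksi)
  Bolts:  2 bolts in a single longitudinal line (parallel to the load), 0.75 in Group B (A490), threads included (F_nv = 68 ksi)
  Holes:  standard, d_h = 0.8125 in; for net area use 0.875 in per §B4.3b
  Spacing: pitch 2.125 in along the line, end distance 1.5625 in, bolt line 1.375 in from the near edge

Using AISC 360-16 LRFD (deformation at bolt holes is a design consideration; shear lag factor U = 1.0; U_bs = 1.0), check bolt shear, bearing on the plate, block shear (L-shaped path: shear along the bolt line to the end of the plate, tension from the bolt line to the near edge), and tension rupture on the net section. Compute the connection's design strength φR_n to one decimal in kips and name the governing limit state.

Bolt shear: A_b = π(0.75)²/4 = 0.44179 in². φR_n = 0.75 × 68 × 0.44179 × 2 × 1 = 45.1 kips.
Bearing (0.375 in plate, F_u = 65 ksi): end bolts L_c = 1.5625 − 0.8125/2 = 1.15625, R_n = min(1.2×1.15625×0.375×65, 2.4×0.75×0.375×65) = 33.82 kips/bolt; interior L_c = 2.125 − 0.8125 = 1.3125, R_n = 38.391 kips/bolt. φR_n = 0.75 × (1×33.82 + 1×38.391) = 54.2 kips.
Block shear: shear path 1×[1.5625+1×2.125] = 1×3.6875 in, A_gv = 1.3828, A_nv = 1×(3.6875 − 1.5×0.875)×0.375 = 0.89063 in²; tension to near edge: (1.375 − 0.5×0.875)×0.375 = 0.35156 in². R_n = min(0.6×65×0.89063, 0.6×50×1.3828) + 1.0×65×0.35156 = min(34.735, 41.484) + 22.851 = 57.586 kips. φR_n = 0.75 × 57.586 = 43.2 kips.
Tension rupture (net): A_n = (5.4375 − 1×0.875)×0.375 = 1.7109 in² (U = 1.0, A_e = A_n). φR_n = 0.75 × 65 × 1.7109 = 83.4 kips.
Governing: min(45.1, 54.2, 43.2, 83.4) = 43.2 kips → block shear.

43.2 kips (block shear governs)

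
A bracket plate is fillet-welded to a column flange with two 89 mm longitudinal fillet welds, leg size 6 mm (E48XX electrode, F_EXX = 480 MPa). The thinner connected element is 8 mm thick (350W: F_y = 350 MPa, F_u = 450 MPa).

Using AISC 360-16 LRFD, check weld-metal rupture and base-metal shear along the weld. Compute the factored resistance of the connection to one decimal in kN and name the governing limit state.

163.1 kN (weld metal governs)

Weld metal: throat = 0.707×6 = 4.242 mm, L = 2×89 = 178 mm. φR_n = 0.75 × 0.6 × 480 × 4.242 × 178 = 163.1 kN.
Base metal shear (8 mm plate): yield φR_n = 1.0×0.6×350×8×178 = 299.0 kN; rupture φR_n = 0.75×0.6×450×8×178 = 288.4 kN; take 288.4 kN (rupture).
Governing: min(163.1, 288.4) = 163.1 kN → weld metal.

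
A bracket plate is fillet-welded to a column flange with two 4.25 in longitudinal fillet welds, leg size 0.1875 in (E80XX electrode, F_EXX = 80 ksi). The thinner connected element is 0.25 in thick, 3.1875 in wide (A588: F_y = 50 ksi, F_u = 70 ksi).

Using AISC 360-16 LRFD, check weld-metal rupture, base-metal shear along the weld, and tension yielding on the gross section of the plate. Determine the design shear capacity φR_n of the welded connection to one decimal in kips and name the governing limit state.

35.9 kips (gross-section yield governs)

Weld metal: throat = 0.707×0.1875 = 0.13256 in, L = 2×4.25 = 8.5 in. φR_n = 0.75 × 0.6 × 80 × 0.13256 × 8.5 = 40.6 kips.
Base metal shear (0.25 in plate): yield φR_n = 1.0×0.6×50×0.25×8.5 = 63.8 kips; rupture φR_n = 0.75×0.6×70×0.25×8.5 = 66.9 kips; take 63.8 kips (yield).
Tension yield (gross): A_g = 3.1875×0.25 = 0.79688 in². φR_n = 0.90 × 50 × 0.79688 = 35.9 kips.
Governing: min(40.6, 63.8, 35.9) = 35.9 kips → gross-section yield.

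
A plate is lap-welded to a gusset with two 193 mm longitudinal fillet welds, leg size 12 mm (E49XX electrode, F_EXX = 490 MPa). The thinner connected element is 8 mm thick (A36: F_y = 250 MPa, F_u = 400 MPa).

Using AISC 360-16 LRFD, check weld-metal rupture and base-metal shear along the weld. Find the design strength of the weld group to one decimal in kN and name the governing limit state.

463.2 kN (base-metal shear governs)

Weld metal: throat = 0.707×12 = 8.484 mm, L = 2×193 = 386 mm. φR_n = 0.75 × 0.6 × 490 × 8.484 × 386 = 722.1 kN.
Base metal shear (8 mm plate): yield φR_n = 1.0×0.6×250×8×386 = 463.2 kN; rupture φR_n = 0.75×0.6×400×8×386 = 555.8 kN; take 463.2 kN (yield).
Governing: min(722.1, 463.2) = 463.2 kN → base-metal shear.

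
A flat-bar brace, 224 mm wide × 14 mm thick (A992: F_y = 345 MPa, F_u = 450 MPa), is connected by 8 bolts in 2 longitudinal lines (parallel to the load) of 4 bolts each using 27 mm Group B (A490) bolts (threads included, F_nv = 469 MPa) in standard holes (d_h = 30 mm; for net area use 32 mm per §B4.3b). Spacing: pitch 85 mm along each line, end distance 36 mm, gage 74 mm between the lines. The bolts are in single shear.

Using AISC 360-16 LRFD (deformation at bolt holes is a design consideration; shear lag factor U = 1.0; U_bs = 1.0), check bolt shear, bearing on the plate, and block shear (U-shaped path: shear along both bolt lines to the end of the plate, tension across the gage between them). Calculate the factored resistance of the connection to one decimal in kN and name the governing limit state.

Bolt shear: A_b = π(27)²/4 = 572.56 mm². φR_n = 0.75 × 469 × 572.56 × 8 × 1 = 1611.2 kN.
Bearing (14 mm plate, F_u = 450 MPa): end bolts L_c = 36 − 30/2 = 21, R_n = min(1.2×21×14×450, 2.4×27×14×450) = 158.76 kN/bolt; interior L_c = 85 − 30 = 55, R_n = 408.24 kN/bolt. φR_n = 0.75 × (2×158.76 + 6×408.24) = 2075.2 kN.
Block shear: shear path 2×[36+3×85] = 2×291 mm, A_gv = 8148, A_nv = 2×(291 − 3.5×32)×14 = 5012 mm²; tension across gage: (74 − 1×32)×14 = 588 mm². R_n = min(0.6×450×5012, 0.6×345×8148) + 1.0×450×588 = min(1353.2, 1686.6) + 264.6 = 1617.8 kN. φR_n = 0.75 × 1617.8 = 1213.4 kN.
Governing: min(1611.2, 2075.2, 1213.4) = 1213.4 kN → block shear.

1213.4 kN (block shear governs)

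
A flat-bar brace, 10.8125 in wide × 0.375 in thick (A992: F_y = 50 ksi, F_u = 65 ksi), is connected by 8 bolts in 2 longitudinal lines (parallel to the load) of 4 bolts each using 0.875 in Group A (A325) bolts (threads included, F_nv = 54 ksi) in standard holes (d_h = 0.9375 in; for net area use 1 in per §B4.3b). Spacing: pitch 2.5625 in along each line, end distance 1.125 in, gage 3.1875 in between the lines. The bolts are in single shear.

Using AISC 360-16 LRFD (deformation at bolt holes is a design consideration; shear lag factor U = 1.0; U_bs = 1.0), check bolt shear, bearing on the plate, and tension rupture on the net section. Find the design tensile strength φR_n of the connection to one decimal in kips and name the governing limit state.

161.1 kips (net-section rupture governs)

Bolt shear: A_b = π(0.875)²/4 = 0.60132 in². φR_n = 0.75 × 54 × 0.60132 × 8 × 1 = 194.8 kips.
Bearing (0.375 in plate, F_u = 65 ksi): end bolts L_c = 1.125 − 0.9375/2 = 0.65625, R_n = min(1.2×0.65625×0.375×65, 2.4×0.875×0.375×65) = 19.195 kips/bolt; interior L_c = 2.5625 − 0.9375 = 1.625, R_n = 47.531 kips/bolt. φR_n = 0.75 × (2×19.195 + 6×47.531) = 242.7 kips.
Tension rupture (net): A_n = (10.8125 − 2×1)×0.375 = 3.3047 in² (U = 1.0, A_e = A_n). φR_n = 0.75 × 65 × 3.3047 = 161.1 kips.
Governing: min(194.8, 242.7, 161.1) = 161.1 kips → net-section rupture.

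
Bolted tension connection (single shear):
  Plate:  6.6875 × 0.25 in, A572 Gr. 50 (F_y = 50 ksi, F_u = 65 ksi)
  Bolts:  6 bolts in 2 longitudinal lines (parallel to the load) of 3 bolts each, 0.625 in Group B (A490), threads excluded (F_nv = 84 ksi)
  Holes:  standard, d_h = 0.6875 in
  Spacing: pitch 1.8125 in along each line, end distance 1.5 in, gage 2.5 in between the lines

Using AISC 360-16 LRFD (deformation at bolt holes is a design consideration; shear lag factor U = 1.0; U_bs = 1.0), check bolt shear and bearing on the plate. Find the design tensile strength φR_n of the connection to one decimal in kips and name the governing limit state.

Bolt shear: A_b = π(0.625)²/4 = 0.3068 in². φR_n = 0.75 × 84 × 0.3068 × 6 × 1 = 116.0 kips.
Bearing (0.25 in plate, F_u = 65 ksi): end bolts L_c = 1.5 − 0.6875/2 = 1.15625, R_n = min(1.2×1.15625×0.25×65, 2.4×0.625×0.25×65) = 22.547 kips/bolt; interior L_c = 1.8125 − 0.6875 = 1.125, R_n = 21.938 kips/bolt. φR_n = 0.75 × (2×22.547 + 4×21.938) = 99.6 kips.
Governing: min(116.0, 99.6) = 99.6 kips → bearing.

99.6 kips (bearing governs)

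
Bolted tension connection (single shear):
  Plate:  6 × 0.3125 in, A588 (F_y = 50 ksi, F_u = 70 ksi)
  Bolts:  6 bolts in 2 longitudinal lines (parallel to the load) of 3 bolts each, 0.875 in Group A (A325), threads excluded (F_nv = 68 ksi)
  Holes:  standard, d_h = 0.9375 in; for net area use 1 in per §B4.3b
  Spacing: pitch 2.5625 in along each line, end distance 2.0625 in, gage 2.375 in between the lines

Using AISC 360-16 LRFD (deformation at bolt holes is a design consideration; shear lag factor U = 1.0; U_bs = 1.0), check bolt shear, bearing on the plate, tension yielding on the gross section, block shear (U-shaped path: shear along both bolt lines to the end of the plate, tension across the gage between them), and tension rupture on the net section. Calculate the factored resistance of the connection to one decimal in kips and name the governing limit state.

Bolt shear: A_b = π(0.875)²/4 = 0.60132 in². φR_n = 0.75 × 68 × 0.60132 × 6 × 1 = 184.0 kips.
Bearing (0.3125 in plate, F_u = 70 ksi): end bolts L_c = 2.0625 − 0.9375/2 = 1.59375, R_n = min(1.2×1.59375×0.3125×70, 2.4×0.875×0.3125×70) = 41.836 kips/bolt; interior L_c = 2.5625 − 0.9375 = 1.625, R_n = 42.656 kips/bolt. φR_n = 0.75 × (2×41.836 + 4×42.656) = 190.7 kips.
Tension yield (gross): A_g = 6×0.3125 = 1.875 in². φR_n = 0.90 × 50 × 1.875 = 84.4 kips.
Block shear: shear path 2×[2.0625+2×2.5625] = 2×7.1875 in, A_gv = 4.4922, A_nv = 2×(7.1875 − 2.5×1)×0.3125 = 2.9297 in²; tension across gage: (2.375 − 1×1)×0.3125 = 0.42969 in². R_n = min(0.6×70×2.9297, 0.6×50×4.4922) + 1.0×70×0.42969 = min(123.05, 134.77) + 30.078 = 153.13 kips. φR_n = 0.75 × 153.13 = 114.8 kips.
Tension rupture (net): A_n = (6 − 2×1)×0.3125 = 1.25 in² (U = 1.0, A_e = A_n). φR_n = 0.75 × 70 × 1.25 = 65.6 kips.
Governing: min(184.0, 190.7, 84.4, 114.8, 65.6) = 65.6 kips → net-section rupture.

65.6 kips (net-section rupture governs)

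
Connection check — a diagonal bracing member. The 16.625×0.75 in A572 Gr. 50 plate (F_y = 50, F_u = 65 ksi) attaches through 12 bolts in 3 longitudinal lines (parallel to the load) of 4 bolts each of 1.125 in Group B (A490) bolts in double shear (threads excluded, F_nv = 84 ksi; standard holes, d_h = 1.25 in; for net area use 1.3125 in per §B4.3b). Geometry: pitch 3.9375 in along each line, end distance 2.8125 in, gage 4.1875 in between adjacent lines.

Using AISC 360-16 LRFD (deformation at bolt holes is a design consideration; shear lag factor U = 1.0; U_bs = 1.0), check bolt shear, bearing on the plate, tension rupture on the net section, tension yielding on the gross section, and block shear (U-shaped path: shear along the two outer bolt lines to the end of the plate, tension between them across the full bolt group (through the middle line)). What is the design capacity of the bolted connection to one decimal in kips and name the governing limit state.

463.9 kips (net-section rupture governs)

Bolt shear: A_b = π(1.125)²/4 = 0.99402 in². φR_n = 0.75 × 84 × 0.99402 × 12 × 2 = 1503.0 kips.
Bearing (0.75 in plate, F_u = 65 ksi): end bolts L_c = 2.8125 − 1.25/2 = 2.1875, R_n = min(1.2×2.1875×0.75×65, 2.4×1.125×0.75×65) = 127.97 kips/bolt; interior L_c = 3.9375 − 1.25 = 2.6875, R_n = 131.63 kips/bolt. φR_n = 0.75 × (3×127.97 + 9×131.63) = 1176.4 kips.
Tension rupture (net): A_n = (16.625 − 3×1.3125)×0.75 = 9.5156 in² (U = 1.0, A_e = A_n). φR_n = 0.75 × 65 × 9.5156 = 463.9 kips.
Tension yield (gross): A_g = 16.625×0.75 = 12.469 in². φR_n = 0.90 × 50 × 12.469 = 561.1 kips.
Block shear: shear path 2×[2.8125+3×3.9375] = 2×14.625 in, A_gv = 21.938, A_nv = 2×(14.625 − 3.5×1.3125)×0.75 = 15.047 in²; tension across gage: (8.375 − 2×1.3125)×0.75 = 4.3125 in². R_n = min(0.6×65×15.047, 0.6×50×21.938) + 1.0×65×4.3125 = min(586.83, 658.14) + 280.31 = 867.14 kips. φR_n = 0.75 × 867.14 = 650.4 kips.
Governing: min(1503.0, 1176.4, 463.9, 561.1, 650.4) = 463.9 kips → net-section rupture.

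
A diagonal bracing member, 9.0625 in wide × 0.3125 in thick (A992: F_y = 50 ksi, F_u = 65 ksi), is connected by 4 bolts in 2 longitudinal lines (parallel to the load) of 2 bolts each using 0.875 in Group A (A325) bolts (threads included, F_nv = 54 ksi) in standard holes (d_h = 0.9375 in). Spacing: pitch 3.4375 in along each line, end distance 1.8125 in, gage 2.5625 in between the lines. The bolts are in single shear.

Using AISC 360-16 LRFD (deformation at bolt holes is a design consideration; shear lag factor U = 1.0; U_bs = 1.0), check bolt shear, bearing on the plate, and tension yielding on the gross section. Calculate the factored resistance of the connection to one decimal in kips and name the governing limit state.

Bolt shear: A_b = π(0.875)²/4 = 0.60132 in². φR_n = 0.75 × 54 × 0.60132 × 4 × 1 = 97.4 kips.
Bearing (0.3125 in plate, F_u = 65 ksi): end bolts L_c = 1.8125 − 0.9375/2 = 1.34375, R_n = min(1.2×1.34375×0.3125×65, 2.4×0.875×0.3125×65) = 32.754 kips/bolt; interior L_c = 3.4375 − 0.9375 = 2.5, R_n = 42.656 kips/bolt. φR_n = 0.75 × (2×32.754 + 2×42.656) = 113.1 kips.
Tension yield (gross): A_g = 9.0625×0.3125 = 2.832 in². φR_n = 0.90 × 50 × 2.832 = 127.4 kips.
Governing: min(97.4, 113.1, 127.4) = 97.4 kips → bolt shear.

97.4 kips (bolt shear governs)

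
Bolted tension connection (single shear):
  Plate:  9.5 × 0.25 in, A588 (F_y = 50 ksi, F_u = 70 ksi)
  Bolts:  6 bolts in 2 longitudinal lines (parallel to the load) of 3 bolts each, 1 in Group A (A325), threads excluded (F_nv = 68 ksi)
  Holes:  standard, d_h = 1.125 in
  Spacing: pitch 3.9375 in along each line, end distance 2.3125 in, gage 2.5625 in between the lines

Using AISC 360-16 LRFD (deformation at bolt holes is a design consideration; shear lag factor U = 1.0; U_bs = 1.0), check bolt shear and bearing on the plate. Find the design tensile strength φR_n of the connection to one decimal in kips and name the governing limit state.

Bolt shear: A_b = π(1)²/4 = 0.7854 in². φR_n = 0.75 × 68 × 0.7854 × 6 × 1 = 240.3 kips.
Bearing (0.25 in plate, F_u = 70 ksi): end bolts L_c = 2.3125 − 1.125/2 = 1.75, R_n = min(1.2×1.75×0.25×70, 2.4×1×0.25×70) = 36.75 kips/bolt; interior L_c = 3.9375 − 1.125 = 2.8125, R_n = 42 kips/bolt. φR_n = 0.75 × (2×36.75 + 4×42) = 181.1 kips.
Governing: min(240.3, 181.1) = 181.1 kips → bearing.

181.1 kips (bearing governs)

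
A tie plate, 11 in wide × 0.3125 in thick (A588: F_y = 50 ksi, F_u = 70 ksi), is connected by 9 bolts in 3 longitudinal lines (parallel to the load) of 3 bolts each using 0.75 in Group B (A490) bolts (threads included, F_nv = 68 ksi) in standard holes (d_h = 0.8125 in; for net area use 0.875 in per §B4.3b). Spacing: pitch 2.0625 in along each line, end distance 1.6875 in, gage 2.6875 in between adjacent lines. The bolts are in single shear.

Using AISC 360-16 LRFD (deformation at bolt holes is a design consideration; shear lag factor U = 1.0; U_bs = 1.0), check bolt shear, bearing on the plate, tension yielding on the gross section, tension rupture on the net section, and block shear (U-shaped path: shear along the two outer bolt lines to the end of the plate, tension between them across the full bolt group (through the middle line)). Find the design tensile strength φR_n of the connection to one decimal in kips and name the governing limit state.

Bolt shear: A_b = π(0.75)²/4 = 0.44179 in². φR_n = 0.75 × 68 × 0.44179 × 9 × 1 = 202.8 kips.
Bearing (0.3125 in plate, F_u = 70 ksi): end bolts L_c = 1.6875 − 0.8125/2 = 1.28125, R_n = min(1.2×1.28125×0.3125×70, 2.4×0.75×0.3125×70) = 33.633 kips/bolt; interior L_c = 2.0625 − 0.8125 = 1.25, R_n = 32.813 kips/bolt. φR_n = 0.75 × (3×33.633 + 6×32.813) = 223.3 kips.
Tension yield (gross): A_g = 11×0.3125 = 3.4375 in². φR_n = 0.90 × 50 × 3.4375 = 154.7 kips.
Tension rupture (net): A_n = (11 − 3×0.875)×0.3125 = 2.6172 in² (U = 1.0, A_e = A_n). φR_n = 0.75 × 70 × 2.6172 = 137.4 kips.
Block shear: shear path 2×[1.6875+2×2.0625] = 2×5.8125 in, A_gv = 3.6328, A_nv = 2×(5.8125 − 2.5×0.875)×0.3125 = 2.2656 in²; tension across gage: (5.375 − 2×0.875)×0.3125 = 1.1328 in². R_n = min(0.6×70×2.2656, 0.6×50×3.6328) + 1.0×70×1.1328 = min(95.155, 108.98) + 79.296 = 174.45 kips. φR_n = 0.75 × 174.45 = 130.8 kips.
Governing: min(202.8, 223.3, 154.7, 137.4, 130.8) = 130.8 kips → block shear.

130.8 kips (block shear governs)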